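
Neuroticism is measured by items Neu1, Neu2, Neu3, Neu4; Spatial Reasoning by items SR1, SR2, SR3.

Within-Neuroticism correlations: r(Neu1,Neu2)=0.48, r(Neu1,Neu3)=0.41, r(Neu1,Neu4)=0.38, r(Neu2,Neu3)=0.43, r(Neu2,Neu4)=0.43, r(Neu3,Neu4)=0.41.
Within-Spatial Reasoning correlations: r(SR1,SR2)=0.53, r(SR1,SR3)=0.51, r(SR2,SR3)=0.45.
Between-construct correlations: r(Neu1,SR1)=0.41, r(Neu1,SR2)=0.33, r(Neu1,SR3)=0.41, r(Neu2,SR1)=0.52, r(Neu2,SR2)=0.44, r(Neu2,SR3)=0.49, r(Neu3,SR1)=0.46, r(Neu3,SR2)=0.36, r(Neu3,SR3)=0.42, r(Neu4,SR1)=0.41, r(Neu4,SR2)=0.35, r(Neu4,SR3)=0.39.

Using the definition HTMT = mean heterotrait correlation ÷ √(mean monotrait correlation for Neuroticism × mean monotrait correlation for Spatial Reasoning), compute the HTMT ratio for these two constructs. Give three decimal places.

Mean between = 4.99/12 = 0.4158.
Mean within-Neu = 2.54/6 = 0.4233; mean within-SR = 1.49/3 = 0.4967.
Geometric mean = √(0.4233 × 0.4967) = 0.4585.
HTMT = 0.4158 / 0.4585 = 0.907.

0.907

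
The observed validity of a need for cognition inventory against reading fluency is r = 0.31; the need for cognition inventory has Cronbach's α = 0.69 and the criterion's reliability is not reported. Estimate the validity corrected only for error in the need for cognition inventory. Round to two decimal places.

0.37

Single correction: r_c = r_obs / √r_xx = 0.31 / √0.69 = 0.31 / 0.8307 ≈ 0.37.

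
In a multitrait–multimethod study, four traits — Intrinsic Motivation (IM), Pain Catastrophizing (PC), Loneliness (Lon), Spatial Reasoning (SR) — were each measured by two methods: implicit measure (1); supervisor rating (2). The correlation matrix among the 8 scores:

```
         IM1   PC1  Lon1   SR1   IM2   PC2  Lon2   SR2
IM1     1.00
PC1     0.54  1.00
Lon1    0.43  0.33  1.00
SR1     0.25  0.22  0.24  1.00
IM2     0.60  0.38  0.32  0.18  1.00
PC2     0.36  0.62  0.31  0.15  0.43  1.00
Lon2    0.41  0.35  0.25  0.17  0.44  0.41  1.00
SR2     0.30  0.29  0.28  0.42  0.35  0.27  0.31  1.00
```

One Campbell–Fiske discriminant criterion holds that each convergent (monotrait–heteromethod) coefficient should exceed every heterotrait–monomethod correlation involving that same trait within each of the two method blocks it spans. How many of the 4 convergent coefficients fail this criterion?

1

Checking each validity diagonal entry against its comparison values:
IM (methods 1·2): 0.60 vs {0.54, 0.43, 0.43, 0.44, 0.25, 0.35} → pass.
PC (methods 1·2): 0.62 vs {0.54, 0.43, 0.33, 0.41, 0.22, 0.27} → pass.
Lon (methods 1·2): 0.25 vs {0.43, 0.44, 0.33, 0.41, 0.24, 0.31} → fail.
SR (methods 1·2): 0.42 vs {0.25, 0.35, 0.22, 0.27, 0.24, 0.31} → pass.
1 of 4 fail.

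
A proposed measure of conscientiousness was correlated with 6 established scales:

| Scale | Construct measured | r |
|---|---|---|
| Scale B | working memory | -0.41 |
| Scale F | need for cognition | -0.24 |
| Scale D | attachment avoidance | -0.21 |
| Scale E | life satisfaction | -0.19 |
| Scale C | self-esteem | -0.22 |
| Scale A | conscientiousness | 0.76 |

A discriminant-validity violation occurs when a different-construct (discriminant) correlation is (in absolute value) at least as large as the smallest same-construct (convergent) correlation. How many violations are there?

0

Convergent (same construct = conscientiousness): Scale A.
Smallest convergent = 0.76. Discriminant |r|: 0.41, 0.24, 0.21, 0.19, 0.22; count ≥ 0.76 → 0.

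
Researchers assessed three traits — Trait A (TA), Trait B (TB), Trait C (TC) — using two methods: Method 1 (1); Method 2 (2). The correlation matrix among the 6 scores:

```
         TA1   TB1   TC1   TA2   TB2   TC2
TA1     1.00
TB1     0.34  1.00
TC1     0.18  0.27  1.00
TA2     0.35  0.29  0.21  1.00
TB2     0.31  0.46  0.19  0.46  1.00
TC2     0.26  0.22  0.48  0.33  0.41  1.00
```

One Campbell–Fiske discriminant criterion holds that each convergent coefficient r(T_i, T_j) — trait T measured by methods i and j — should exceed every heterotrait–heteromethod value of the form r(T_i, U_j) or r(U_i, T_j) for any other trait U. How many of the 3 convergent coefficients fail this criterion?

Convergent coefficients and their comparison sets:
TA (methods 1·2): 0.35 vs {0.31, 0.29, 0.26, 0.21} → pass.
TB (methods 1·2): 0.46 vs {0.29, 0.31, 0.22, 0.19} → pass.
TC (methods 1·2): 0.48 vs {0.21, 0.26, 0.19, 0.22} → pass.
0 of 3 fail.

0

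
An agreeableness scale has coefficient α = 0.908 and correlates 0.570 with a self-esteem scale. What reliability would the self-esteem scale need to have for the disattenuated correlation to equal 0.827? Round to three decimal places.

r_true = r_obs / √(r_xx · r_yy) ⇒ 0.827 = 0.570 / √(0.908 · r_yy).
√(0.908 · r_yy) = 0.570 / 0.827 = 0.6892; 0.908 · r_yy = 0.4750; r_yy = 0.4750 / 0.908 ≈ 0.523.

0.523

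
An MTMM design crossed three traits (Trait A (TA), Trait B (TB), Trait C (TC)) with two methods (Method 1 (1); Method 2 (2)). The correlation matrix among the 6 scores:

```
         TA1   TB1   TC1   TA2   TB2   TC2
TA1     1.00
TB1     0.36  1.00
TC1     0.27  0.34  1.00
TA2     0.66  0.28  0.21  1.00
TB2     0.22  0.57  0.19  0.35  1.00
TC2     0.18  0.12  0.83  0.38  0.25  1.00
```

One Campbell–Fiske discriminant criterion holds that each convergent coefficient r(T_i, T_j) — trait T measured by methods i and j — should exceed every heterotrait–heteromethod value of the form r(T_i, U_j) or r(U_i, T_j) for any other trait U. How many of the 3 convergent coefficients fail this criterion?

Checking each validity diagonal entry against its comparison values:
TA (methods 1·2): 0.66 vs {0.22, 0.28, 0.18, 0.21} → pass.
TB (methods 1·2): 0.57 vs {0.28, 0.22, 0.12, 0.19} → pass.
TC (methods 1·2): 0.83 vs {0.21, 0.18, 0.19, 0.12} → pass.
0 of 3 fail.

0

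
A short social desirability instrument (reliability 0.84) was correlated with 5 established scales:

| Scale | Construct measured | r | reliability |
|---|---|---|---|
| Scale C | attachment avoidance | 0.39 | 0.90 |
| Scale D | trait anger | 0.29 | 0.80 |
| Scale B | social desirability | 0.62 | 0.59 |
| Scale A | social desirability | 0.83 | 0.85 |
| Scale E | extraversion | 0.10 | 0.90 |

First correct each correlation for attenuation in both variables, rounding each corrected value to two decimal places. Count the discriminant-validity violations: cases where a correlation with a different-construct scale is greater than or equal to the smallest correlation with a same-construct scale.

0

Disattenuated r (r / √(r_scale · r_new)):
  Scale C (disc): 0.39 / √(0.90·0.84) = 0.45
  Scale D (disc): 0.29 / √(0.80·0.84) = 0.35
  Scale B (conv): 0.62 / √(0.59·0.84) = 0.88
  Scale A (conv): 0.83 / √(0.85·0.84) = 0.98
  Scale E (disc): 0.10 / √(0.90·0.84) = 0.12
Smallest convergent = 0.88. Discriminant values: 0.45, 0.35, 0.12; count ≥ 0.88 → 0.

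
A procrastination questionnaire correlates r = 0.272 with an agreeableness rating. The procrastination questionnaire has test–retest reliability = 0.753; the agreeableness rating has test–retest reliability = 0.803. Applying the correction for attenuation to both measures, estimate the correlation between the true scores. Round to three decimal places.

0.350

r_true = r_obs / √(r_xx · r_yy) = 0.272 / √(0.753 × 0.803) = 0.272 / √0.604659 = 0.272 / 0.7776 ≈ 0.350.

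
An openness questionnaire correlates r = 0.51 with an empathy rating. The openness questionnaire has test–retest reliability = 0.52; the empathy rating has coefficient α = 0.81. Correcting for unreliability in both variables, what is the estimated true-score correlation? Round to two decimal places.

0.79

r_true = r_obs / √(r_xx · r_yy) = 0.51 / √(0.52 × 0.81) = 0.51 / √0.4212 = 0.51 / 0.6490 ≈ 0.79.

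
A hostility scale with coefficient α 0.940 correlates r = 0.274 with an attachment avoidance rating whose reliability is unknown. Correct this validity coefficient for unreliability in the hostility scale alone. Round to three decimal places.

Single correction: r_c = r_obs / √r_xx = 0.274 / √0.940 = 0.274 / 0.9695 ≈ 0.283.

0.283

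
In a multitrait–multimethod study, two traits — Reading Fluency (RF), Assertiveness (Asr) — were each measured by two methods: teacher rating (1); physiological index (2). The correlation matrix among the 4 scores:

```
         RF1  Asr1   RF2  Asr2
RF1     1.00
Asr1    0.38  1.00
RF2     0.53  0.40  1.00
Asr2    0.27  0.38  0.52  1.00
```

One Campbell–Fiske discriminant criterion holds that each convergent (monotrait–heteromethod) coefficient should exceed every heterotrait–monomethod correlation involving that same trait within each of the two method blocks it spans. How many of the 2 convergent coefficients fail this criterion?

1

Checking each validity diagonal entry against its comparison values:
RF (methods 1·2): 0.53 vs {0.38, 0.52} → pass.
Asr (methods 1·2): 0.38 vs {0.38, 0.52} → fail.
1 of 2 fail.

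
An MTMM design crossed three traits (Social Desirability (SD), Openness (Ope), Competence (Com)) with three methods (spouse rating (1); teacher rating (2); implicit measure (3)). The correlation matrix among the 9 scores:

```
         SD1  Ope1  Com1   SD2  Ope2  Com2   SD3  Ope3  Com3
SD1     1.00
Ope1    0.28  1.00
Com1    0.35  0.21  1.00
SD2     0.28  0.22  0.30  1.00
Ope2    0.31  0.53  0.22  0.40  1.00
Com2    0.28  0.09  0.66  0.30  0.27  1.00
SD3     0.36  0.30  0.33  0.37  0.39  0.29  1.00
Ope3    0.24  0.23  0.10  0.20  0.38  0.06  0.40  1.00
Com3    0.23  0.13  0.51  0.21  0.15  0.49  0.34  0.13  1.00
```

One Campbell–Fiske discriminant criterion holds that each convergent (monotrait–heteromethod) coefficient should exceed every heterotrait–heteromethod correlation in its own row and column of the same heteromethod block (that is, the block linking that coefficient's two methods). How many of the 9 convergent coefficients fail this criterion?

4

Convergent coefficients and their comparison sets:
SD (methods 1·2): 0.28 vs {0.31, 0.22, 0.28, 0.30} → fail.
SD (methods 1·3): 0.36 vs {0.24, 0.30, 0.23, 0.33} → pass.
SD (methods 2·3): 0.37 vs {0.20, 0.39, 0.21, 0.29} → fail.
Ope (methods 1·2): 0.53 vs {0.22, 0.31, 0.09, 0.22} → pass.
Ope (methods 1·3): 0.23 vs {0.30, 0.24, 0.13, 0.10} → fail.
Ope (methods 2·3): 0.38 vs {0.39, 0.20, 0.15, 0.06} → fail.
Com (methods 1·2): 0.66 vs {0.30, 0.28, 0.22, 0.09} → pass.
Com (methods 1·3): 0.51 vs {0.33, 0.23, 0.10, 0.13} → pass.
Com (methods 2·3): 0.49 vs {0.29, 0.21, 0.06, 0.15} → pass.
4 of 9 fail.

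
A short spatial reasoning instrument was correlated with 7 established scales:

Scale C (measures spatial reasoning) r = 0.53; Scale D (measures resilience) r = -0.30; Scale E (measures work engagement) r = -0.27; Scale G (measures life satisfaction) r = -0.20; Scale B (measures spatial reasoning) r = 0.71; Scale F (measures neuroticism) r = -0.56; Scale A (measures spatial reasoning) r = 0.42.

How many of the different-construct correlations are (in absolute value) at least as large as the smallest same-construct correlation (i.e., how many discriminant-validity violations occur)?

1

Convergent (same construct = spatial reasoning): Scale C, Scale B, Scale A.
Smallest convergent = 0.42. Discriminant |r|: 0.30, 0.27, 0.20, 0.56; count ≥ 0.42 → 1.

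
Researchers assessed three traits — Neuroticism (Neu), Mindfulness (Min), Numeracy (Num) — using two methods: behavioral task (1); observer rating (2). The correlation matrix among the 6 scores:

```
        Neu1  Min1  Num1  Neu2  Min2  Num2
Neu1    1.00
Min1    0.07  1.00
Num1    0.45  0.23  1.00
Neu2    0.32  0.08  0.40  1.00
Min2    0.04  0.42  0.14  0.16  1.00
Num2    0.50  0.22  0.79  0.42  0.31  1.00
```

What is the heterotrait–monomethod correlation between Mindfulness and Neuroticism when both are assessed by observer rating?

Different traits, same method: r(Min2, Neu2) = 0.16.

0.16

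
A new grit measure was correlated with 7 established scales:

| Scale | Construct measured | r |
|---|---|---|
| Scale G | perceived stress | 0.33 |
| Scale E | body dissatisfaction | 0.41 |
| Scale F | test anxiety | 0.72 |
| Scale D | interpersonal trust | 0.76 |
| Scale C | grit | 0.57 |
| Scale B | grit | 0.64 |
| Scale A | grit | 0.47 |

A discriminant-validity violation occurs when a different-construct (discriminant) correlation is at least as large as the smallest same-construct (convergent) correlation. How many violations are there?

2

Convergent (same construct = grit): Scale C, Scale B, Scale A.
Smallest convergent = 0.47. Discriminant values: 0.33, 0.41, 0.72, 0.76; count ≥ 0.47 → 2.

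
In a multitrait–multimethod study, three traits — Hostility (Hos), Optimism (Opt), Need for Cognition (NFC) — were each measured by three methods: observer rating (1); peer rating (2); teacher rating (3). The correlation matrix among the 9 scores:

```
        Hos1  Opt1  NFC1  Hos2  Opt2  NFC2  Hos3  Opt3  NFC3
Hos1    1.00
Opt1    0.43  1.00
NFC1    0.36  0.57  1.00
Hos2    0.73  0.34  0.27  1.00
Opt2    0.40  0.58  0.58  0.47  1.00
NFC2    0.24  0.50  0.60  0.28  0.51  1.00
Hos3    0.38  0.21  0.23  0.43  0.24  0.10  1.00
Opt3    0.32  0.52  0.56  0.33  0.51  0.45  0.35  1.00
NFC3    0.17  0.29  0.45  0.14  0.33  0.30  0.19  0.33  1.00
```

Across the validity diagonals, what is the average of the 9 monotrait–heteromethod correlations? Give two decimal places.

0.50

Convergent values: 0.73, 0.38, 0.43, 0.58, 0.52, 0.51, 0.60, 0.45, 0.30; mean = 4.50/9 = 0.50.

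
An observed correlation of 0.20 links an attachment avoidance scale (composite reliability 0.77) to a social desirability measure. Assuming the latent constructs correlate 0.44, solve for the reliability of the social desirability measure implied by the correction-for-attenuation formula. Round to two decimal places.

r_true = r_obs / √(r_xx · r_yy) ⇒ 0.44 = 0.20 / √(0.77 · r_yy).
√(0.77 · r_yy) = 0.20 / 0.44 = 0.4545; 0.77 · r_yy = 0.2066; r_yy = 0.2066 / 0.77 ≈ 0.27.

0.27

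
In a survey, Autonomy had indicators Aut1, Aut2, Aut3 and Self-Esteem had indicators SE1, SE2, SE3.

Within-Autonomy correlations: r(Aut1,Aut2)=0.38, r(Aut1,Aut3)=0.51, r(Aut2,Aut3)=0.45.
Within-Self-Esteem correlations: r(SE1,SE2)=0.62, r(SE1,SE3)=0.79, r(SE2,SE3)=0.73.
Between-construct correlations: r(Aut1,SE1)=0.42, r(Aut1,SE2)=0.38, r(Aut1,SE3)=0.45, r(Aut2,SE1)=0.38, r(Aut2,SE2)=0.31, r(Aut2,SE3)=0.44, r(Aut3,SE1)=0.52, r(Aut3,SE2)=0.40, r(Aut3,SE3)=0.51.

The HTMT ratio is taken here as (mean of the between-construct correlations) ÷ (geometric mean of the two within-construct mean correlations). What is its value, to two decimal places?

0.75

Between-construct mean = 3.81/9 = 0.4233.
Mean within-Aut = 1.34/3 = 0.4467; mean within-SE = 2.14/3 = 0.7133.
Geometric mean = √(0.4467 × 0.7133) = 0.5645.
HTMT = 0.4233 / 0.5645 = 0.75.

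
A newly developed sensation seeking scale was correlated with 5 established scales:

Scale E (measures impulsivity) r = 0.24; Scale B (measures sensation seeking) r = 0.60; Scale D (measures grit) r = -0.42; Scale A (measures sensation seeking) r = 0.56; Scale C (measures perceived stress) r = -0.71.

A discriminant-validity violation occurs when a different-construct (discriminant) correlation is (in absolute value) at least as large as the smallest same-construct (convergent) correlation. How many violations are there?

Convergent (same construct = sensation seeking): Scale B, Scale A.
Smallest convergent = 0.56. Discriminant |r|: 0.24, 0.42, 0.71; count ≥ 0.56 → 1.

1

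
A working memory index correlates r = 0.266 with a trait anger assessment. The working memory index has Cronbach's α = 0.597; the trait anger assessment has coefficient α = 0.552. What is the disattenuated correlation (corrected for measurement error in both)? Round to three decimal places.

r_true = r_obs / √(r_xx · r_yy) = 0.266 / √(0.597 × 0.552) = 0.266 / √0.329544 = 0.266 / 0.5741 ≈ 0.463.

0.463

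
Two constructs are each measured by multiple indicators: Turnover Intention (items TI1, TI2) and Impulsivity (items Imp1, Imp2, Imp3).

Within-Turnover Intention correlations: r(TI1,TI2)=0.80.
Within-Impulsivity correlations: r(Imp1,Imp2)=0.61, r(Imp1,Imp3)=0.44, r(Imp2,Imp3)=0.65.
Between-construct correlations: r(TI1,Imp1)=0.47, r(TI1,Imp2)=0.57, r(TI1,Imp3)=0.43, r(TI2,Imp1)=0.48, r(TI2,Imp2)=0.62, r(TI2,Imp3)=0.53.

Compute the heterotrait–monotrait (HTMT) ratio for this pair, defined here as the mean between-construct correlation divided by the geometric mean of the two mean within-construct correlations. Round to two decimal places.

0.77

Between-construct mean = 3.10/6 = 0.5167.
Mean within-TI = 0.80/1 = 0.8000; mean within-Imp = 1.70/3 = 0.5667.
Geometric mean = √(0.8000 × 0.5667) = 0.6733.
HTMT = 0.5167 / 0.6733 = 0.77.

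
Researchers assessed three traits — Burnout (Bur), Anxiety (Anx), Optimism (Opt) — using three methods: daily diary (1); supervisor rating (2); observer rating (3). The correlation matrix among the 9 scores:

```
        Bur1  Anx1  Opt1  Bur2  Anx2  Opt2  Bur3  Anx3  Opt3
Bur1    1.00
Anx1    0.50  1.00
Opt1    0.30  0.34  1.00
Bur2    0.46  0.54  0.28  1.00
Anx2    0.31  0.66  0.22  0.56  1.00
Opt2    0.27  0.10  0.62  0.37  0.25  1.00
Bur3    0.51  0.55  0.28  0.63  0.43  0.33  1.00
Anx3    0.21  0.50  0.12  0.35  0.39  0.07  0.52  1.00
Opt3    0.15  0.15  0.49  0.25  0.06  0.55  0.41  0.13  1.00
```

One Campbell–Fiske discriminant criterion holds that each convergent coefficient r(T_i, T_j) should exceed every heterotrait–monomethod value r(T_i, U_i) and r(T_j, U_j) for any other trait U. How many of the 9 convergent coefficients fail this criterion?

4

Convergent coefficients and their comparison sets:
Bur (methods 1·2): 0.46 vs {0.50, 0.56, 0.30, 0.37} → fail.
Bur (methods 1·3): 0.51 vs {0.50, 0.52, 0.30, 0.41} → fail.
Bur (methods 2·3): 0.63 vs {0.56, 0.52, 0.37, 0.41} → pass.
Anx (methods 1·2): 0.66 vs {0.50, 0.56, 0.34, 0.25} → pass.
Anx (methods 1·3): 0.50 vs {0.50, 0.52, 0.34, 0.13} → fail.
Anx (methods 2·3): 0.39 vs {0.56, 0.52, 0.25, 0.13} → fail.
Opt (methods 1·2): 0.62 vs {0.30, 0.37, 0.34, 0.25} → pass.
Opt (methods 1·3): 0.49 vs {0.30, 0.41, 0.34, 0.13} → pass.
Opt (methods 2·3): 0.55 vs {0.37, 0.41, 0.25, 0.13} → pass.
4 of 9 fail.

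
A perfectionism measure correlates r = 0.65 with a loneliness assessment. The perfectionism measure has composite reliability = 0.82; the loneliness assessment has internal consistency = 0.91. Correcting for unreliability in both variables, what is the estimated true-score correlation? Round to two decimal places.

r_true = r_obs / √(r_xx · r_yy) = 0.65 / √(0.82 × 0.91) = 0.65 / √0.7462 = 0.65 / 0.8638 ≈ 0.75.

0.75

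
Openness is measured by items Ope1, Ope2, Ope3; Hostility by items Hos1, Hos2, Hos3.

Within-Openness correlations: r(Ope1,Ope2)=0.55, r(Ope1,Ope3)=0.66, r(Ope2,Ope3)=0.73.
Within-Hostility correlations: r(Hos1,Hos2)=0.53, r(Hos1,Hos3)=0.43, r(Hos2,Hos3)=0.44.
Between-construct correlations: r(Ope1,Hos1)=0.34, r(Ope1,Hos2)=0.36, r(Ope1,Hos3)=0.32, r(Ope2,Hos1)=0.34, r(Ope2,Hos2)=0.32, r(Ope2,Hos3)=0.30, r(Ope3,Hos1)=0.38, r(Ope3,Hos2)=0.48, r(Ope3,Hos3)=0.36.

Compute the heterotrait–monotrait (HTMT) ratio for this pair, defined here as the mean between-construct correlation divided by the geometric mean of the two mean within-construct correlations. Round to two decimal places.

0.65

Mean heterotrait r = 3.20/9 = 0.3556.
Mean within-Ope = 1.94/3 = 0.6467; mean within-Hos = 1.40/3 = 0.4667.
Geometric mean = √(0.6467 × 0.4667) = 0.5494.
HTMT = 0.3556 / 0.5494 = 0.65.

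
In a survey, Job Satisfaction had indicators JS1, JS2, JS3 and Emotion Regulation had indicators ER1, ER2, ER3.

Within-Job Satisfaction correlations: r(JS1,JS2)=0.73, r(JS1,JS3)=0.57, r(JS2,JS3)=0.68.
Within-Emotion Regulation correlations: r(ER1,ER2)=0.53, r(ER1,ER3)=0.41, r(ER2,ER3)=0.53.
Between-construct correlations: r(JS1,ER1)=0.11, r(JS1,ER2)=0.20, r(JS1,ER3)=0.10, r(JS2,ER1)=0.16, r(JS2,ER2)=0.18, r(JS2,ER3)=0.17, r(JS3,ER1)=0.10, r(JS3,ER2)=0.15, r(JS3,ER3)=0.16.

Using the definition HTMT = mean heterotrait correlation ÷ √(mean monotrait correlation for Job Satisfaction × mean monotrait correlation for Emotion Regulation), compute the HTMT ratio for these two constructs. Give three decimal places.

Mean between = 1.33/9 = 0.1478.
Mean within-JS = 1.98/3 = 0.6600; mean within-ER = 1.47/3 = 0.4900.
Geometric mean = √(0.6600 × 0.4900) = 0.5687.
HTMT = 0.1478 / 0.5687 = 0.260.

0.260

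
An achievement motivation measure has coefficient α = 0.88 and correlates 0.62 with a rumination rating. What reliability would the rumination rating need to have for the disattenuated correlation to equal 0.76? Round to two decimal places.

0.76

r_true = r_obs / √(r_xx · r_yy) ⇒ 0.76 = 0.62 / √(0.88 · r_yy).
√(0.88 · r_yy) = 0.62 / 0.76 = 0.8158; 0.88 · r_yy = 0.6655; r_yy = 0.6655 / 0.88 ≈ 0.76.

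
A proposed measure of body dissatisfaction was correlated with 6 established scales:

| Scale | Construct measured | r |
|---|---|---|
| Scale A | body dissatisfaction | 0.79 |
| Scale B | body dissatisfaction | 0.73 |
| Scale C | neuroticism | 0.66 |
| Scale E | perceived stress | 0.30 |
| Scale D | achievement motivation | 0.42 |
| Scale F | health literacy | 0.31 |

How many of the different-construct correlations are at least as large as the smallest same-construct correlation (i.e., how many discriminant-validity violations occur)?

0

Convergent (same construct = body dissatisfaction): Scale A, Scale B.
Smallest convergent = 0.73. Discriminant values: 0.66, 0.30, 0.42, 0.31; count ≥ 0.73 → 0.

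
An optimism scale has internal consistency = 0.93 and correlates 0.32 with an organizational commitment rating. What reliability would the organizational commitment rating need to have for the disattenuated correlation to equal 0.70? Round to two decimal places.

r_true = r_obs / √(r_xx · r_yy) ⇒ 0.70 = 0.32 / √(0.93 · r_yy).
√(0.93 · r_yy) = 0.32 / 0.70 = 0.4571; 0.93 · r_yy = 0.2089; r_yy = 0.2089 / 0.93 ≈ 0.22.

0.22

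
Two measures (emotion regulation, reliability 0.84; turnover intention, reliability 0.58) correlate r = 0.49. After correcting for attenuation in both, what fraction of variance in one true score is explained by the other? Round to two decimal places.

0.49

Disattenuated r = 0.49 / √(0.84 × 0.58) = 0.49 / 0.6980 = 0.7020.
Shared true-score variance = 0.7020² = 0.4928 ≈ 0.49.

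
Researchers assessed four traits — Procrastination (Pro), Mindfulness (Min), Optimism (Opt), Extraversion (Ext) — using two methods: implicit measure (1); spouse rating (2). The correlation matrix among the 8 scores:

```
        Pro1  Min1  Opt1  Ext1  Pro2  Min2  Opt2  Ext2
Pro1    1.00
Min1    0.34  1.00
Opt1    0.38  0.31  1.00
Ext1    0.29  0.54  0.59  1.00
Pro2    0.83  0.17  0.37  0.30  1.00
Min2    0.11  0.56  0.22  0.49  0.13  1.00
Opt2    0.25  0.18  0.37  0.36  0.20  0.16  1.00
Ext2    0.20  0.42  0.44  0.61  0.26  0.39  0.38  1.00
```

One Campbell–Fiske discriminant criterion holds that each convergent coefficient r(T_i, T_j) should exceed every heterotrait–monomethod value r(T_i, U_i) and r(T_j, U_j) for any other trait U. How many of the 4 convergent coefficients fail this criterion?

1

Each convergent coefficient versus the relevant comparison correlations:
Pro (methods 1·2): 0.83 vs {0.34, 0.13, 0.38, 0.20, 0.29, 0.26} → pass.
Min (methods 1·2): 0.56 vs {0.34, 0.13, 0.31, 0.16, 0.54, 0.39} → pass.
Opt (methods 1·2): 0.37 vs {0.38, 0.20, 0.31, 0.16, 0.59, 0.38} → fail.
Ext (methods 1·2): 0.61 vs {0.29, 0.26, 0.54, 0.39, 0.59, 0.38} → pass.
1 of 4 fail.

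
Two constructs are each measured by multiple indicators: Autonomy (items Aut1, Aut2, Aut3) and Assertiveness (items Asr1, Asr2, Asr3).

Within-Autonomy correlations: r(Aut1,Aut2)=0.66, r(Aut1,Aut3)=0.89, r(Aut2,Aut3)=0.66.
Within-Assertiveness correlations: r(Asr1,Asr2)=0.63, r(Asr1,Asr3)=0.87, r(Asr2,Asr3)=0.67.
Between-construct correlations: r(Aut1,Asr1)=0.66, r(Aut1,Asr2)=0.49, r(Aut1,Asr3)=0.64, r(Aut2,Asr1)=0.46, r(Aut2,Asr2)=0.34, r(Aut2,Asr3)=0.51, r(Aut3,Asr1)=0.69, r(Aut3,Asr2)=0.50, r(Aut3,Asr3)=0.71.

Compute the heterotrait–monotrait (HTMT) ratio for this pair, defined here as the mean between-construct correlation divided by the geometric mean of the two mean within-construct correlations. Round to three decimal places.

Mean heterotrait r = 5.00/9 = 0.5556.
Mean within-Aut = 2.21/3 = 0.7367; mean within-Asr = 2.17/3 = 0.7233.
Geometric mean = √(0.7367 × 0.7233) = 0.7300.
HTMT = 0.5556 / 0.7300 = 0.761.

0.761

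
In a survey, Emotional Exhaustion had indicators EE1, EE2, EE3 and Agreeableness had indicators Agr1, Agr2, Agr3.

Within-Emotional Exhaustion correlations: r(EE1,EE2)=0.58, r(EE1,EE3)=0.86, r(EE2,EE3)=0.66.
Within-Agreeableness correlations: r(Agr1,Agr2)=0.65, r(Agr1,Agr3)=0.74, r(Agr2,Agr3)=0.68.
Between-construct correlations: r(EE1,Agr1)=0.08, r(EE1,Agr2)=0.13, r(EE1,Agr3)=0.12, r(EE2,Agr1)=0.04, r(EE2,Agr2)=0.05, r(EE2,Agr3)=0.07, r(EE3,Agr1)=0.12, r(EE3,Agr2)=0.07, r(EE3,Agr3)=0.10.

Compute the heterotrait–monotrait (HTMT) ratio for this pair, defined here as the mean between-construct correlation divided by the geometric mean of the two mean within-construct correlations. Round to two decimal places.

0.12

Mean heterotrait r = 0.78/9 = 0.0867.
Mean within-EE = 2.10/3 = 0.7000; mean within-Agr = 2.07/3 = 0.6900.
Geometric mean = √(0.7000 × 0.6900) = 0.6950.
HTMT = 0.0867 / 0.6950 = 0.12.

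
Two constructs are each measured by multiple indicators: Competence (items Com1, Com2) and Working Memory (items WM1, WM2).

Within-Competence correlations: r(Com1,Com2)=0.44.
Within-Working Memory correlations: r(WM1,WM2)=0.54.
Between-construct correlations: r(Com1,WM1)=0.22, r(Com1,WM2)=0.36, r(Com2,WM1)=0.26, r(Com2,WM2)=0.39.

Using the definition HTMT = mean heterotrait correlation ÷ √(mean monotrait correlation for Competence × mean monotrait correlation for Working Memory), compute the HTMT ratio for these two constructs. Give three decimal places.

Between-construct mean = 1.23/4 = 0.3075.
Mean within-Com = 0.44/1 = 0.4400; mean within-WM = 0.54/1 = 0.5400.
Geometric mean = √(0.4400 × 0.5400) = 0.4874.
HTMT = 0.3075 / 0.4874 = 0.631.

0.631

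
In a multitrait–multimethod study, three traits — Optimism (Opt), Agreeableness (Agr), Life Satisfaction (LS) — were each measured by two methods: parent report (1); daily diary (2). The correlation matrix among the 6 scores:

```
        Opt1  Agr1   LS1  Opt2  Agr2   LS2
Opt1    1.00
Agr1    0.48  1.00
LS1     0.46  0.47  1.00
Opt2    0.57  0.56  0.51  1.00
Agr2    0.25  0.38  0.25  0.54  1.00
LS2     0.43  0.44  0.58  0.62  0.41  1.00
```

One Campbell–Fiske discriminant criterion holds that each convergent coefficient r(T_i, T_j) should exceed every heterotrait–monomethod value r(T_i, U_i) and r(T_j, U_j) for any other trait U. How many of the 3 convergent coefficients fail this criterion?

3

Each convergent coefficient versus the relevant comparison correlations:
Opt (methods 1·2): 0.57 vs {0.48, 0.54, 0.46, 0.62} → fail.
Agr (methods 1·2): 0.38 vs {0.48, 0.54, 0.47, 0.41} → fail.
LS (methods 1·2): 0.58 vs {0.46, 0.62, 0.47, 0.41} → fail.
3 of 3 fail.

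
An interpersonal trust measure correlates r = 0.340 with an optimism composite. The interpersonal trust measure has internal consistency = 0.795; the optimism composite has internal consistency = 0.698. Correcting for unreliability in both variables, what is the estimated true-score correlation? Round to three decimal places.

r_true = r_obs / √(r_xx · r_yy) = 0.340 / √(0.795 × 0.698) = 0.340 / √0.554910 = 0.340 / 0.7449 ≈ 0.456.

0.456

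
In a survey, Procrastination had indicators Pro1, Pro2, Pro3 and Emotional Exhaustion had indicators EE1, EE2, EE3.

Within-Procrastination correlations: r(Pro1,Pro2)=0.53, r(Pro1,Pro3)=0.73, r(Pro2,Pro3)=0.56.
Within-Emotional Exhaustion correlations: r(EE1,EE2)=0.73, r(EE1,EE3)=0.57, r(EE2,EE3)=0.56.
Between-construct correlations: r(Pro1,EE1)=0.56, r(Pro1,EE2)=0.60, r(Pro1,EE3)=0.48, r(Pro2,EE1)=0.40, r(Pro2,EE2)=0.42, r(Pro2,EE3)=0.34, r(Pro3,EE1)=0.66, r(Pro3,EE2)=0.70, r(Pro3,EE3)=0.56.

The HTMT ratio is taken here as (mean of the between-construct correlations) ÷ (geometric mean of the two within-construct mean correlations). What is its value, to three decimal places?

Mean heterotrait r = 4.72/9 = 0.5244.
Mean within-Pro = 1.82/3 = 0.6067; mean within-EE = 1.86/3 = 0.6200.
Geometric mean = √(0.6067 × 0.6200) = 0.6133.
HTMT = 0.5244 / 0.6133 = 0.855.

0.855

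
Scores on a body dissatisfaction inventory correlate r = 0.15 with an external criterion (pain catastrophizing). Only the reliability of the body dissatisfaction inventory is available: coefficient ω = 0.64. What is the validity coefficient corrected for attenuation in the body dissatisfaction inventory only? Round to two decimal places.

0.19

Single correction: r_c = r_obs / √r_xx = 0.15 / √0.64 = 0.15 / 0.8000 ≈ 0.19.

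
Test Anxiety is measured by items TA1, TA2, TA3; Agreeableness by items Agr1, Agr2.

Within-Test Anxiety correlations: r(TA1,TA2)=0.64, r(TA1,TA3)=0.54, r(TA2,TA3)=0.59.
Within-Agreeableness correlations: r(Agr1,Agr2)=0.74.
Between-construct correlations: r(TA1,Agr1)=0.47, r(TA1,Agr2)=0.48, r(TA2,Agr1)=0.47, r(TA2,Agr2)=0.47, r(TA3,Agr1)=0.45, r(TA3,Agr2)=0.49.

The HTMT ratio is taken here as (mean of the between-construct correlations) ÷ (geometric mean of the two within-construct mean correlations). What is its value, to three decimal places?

0.714

Mean heterotrait r = 2.83/6 = 0.4717.
Mean within-TA = 1.77/3 = 0.5900; mean within-Agr = 0.74/1 = 0.7400.
Geometric mean = √(0.5900 × 0.7400) = 0.6608.
HTMT = 0.4717 / 0.6608 = 0.714.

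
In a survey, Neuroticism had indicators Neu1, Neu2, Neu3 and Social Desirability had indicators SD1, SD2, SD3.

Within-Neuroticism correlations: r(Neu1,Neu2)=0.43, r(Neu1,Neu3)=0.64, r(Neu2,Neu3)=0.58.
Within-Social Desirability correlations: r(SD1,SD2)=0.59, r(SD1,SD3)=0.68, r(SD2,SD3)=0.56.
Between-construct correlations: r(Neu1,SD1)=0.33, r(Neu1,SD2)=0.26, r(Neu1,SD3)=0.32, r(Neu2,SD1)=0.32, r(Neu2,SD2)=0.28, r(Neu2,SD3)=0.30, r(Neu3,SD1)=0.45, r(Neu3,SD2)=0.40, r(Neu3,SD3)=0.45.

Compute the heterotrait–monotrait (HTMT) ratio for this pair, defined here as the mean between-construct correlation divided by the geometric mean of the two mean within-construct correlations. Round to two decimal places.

Between-construct mean = 3.11/9 = 0.3456.
Mean within-Neu = 1.65/3 = 0.5500; mean within-SD = 1.83/3 = 0.6100.
Geometric mean = √(0.5500 × 0.6100) = 0.5792.
HTMT = 0.3456 / 0.5792 = 0.60.

0.60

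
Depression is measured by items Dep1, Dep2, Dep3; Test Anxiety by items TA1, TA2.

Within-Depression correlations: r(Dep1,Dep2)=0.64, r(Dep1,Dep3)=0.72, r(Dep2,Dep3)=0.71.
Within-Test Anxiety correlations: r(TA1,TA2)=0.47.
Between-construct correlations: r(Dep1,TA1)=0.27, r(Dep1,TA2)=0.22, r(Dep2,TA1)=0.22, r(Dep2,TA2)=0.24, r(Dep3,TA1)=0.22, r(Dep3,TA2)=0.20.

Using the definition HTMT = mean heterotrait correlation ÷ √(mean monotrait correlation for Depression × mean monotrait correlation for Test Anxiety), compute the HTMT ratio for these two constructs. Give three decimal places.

Mean heterotrait r = 1.37/6 = 0.2283.
Mean within-Dep = 2.07/3 = 0.6900; mean within-TA = 0.47/1 = 0.4700.
Geometric mean = √(0.6900 × 0.4700) = 0.5695.
HTMT = 0.2283 / 0.5695 = 0.401.

0.401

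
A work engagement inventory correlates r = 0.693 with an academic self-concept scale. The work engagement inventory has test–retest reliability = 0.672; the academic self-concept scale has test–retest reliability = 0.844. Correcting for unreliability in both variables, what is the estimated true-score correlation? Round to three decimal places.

r_true = r_obs / √(r_xx · r_yy) = 0.693 / √(0.672 × 0.844) = 0.693 / √0.567168 = 0.693 / 0.7531 ≈ 0.920.

0.920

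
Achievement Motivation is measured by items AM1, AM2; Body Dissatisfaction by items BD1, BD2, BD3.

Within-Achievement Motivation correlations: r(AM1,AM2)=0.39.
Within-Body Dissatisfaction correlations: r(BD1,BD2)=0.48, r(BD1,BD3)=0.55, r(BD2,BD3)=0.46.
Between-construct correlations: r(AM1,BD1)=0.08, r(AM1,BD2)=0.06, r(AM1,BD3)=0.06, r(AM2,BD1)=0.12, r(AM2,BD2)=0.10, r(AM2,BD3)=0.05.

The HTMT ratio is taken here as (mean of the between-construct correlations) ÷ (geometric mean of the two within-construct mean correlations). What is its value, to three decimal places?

Mean heterotrait r = 0.47/6 = 0.0783.
Mean within-AM = 0.39/1 = 0.3900; mean within-BD = 1.49/3 = 0.4967.
Geometric mean = √(0.3900 × 0.4967) = 0.4401.
HTMT = 0.0783 / 0.4401 = 0.178.

0.178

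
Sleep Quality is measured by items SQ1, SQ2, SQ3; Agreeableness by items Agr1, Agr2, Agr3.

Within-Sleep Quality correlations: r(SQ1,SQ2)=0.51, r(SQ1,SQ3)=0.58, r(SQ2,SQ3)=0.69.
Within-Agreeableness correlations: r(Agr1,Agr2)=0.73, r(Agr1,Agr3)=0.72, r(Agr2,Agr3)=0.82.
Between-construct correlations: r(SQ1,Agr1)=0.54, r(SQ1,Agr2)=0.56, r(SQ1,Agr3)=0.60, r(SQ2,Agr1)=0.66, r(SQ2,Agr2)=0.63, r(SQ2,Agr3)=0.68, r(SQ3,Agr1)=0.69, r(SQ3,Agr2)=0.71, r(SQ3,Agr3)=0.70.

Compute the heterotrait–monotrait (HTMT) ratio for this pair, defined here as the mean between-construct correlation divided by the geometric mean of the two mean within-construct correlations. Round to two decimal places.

0.96

Between-construct mean = 5.77/9 = 0.6411.
Mean within-SQ = 1.78/3 = 0.5933; mean within-Agr = 2.27/3 = 0.7567.
Geometric mean = √(0.5933 × 0.7567) = 0.6700.
HTMT = 0.6411 / 0.6700 = 0.96.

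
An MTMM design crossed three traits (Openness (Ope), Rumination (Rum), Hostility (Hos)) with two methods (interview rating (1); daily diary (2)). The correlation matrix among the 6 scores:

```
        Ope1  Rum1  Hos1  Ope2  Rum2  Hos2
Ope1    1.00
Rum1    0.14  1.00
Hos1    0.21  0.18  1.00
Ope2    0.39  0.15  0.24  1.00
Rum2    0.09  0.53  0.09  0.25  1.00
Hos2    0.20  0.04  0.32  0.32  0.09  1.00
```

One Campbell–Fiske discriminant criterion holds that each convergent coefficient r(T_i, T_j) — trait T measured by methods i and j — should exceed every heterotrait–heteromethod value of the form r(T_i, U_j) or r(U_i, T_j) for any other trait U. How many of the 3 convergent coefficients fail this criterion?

0

Each convergent coefficient versus the relevant comparison correlations:
Ope (methods 1·2): 0.39 vs {0.09, 0.15, 0.20, 0.24} → pass.
Rum (methods 1·2): 0.53 vs {0.15, 0.09, 0.04, 0.09} → pass.
Hos (methods 1·2): 0.32 vs {0.24, 0.20, 0.09, 0.04} → pass.
0 of 3 fail.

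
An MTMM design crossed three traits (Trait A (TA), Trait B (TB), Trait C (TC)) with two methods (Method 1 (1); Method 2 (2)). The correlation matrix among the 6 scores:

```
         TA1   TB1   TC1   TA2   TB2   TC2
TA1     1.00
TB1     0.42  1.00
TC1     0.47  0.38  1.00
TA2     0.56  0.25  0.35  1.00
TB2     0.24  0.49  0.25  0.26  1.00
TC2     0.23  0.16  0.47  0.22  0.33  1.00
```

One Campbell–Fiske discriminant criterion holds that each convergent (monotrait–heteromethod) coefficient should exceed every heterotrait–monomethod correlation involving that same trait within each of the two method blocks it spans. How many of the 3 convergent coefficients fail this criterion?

Convergent coefficients and their comparison sets:
TA (methods 1·2): 0.56 vs {0.42, 0.26, 0.47, 0.22} → pass.
TB (methods 1·2): 0.49 vs {0.42, 0.26, 0.38, 0.33} → pass.
TC (methods 1·2): 0.47 vs {0.47, 0.22, 0.38, 0.33} → fail.
1 of 3 fail.

1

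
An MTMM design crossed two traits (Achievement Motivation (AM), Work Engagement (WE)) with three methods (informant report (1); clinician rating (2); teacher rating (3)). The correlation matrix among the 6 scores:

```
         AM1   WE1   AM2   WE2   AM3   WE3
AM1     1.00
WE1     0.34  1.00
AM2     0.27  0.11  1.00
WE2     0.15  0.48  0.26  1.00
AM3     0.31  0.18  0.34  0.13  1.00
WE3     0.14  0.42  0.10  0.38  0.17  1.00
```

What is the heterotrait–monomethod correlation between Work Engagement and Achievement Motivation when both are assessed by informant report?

0.34

Different traits, same method: r(WE1, AM1) = 0.34.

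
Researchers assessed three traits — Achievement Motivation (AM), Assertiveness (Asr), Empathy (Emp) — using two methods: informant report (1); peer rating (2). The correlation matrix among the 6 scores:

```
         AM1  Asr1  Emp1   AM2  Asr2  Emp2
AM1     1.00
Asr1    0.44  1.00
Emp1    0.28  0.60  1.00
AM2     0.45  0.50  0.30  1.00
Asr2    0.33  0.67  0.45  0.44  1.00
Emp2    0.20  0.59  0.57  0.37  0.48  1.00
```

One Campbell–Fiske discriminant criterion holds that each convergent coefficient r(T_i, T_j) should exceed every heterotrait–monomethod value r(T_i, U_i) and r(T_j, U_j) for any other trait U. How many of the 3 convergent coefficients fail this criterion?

1

Each convergent coefficient versus the relevant comparison correlations:
AM (methods 1·2): 0.45 vs {0.44, 0.44, 0.28, 0.37} → pass.
Asr (methods 1·2): 0.67 vs {0.44, 0.44, 0.60, 0.48} → pass.
Emp (methods 1·2): 0.57 vs {0.28, 0.37, 0.60, 0.48} → fail.
1 of 3 fail.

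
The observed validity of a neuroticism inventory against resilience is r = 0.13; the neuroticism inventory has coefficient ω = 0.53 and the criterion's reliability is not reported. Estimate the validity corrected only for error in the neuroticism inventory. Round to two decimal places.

0.18

Single correction: r_c = r_obs / √r_xx = 0.13 / √0.53 = 0.13 / 0.7280 ≈ 0.18.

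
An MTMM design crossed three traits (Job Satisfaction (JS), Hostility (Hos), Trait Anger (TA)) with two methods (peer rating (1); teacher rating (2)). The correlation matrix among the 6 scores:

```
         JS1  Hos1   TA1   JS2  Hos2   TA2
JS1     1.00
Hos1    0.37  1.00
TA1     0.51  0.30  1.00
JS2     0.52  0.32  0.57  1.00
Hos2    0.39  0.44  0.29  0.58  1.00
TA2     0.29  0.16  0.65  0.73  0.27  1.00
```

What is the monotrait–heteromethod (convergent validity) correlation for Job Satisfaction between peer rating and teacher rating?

Same trait (JS), different methods: r(JS1, JS2) = 0.52.

0.52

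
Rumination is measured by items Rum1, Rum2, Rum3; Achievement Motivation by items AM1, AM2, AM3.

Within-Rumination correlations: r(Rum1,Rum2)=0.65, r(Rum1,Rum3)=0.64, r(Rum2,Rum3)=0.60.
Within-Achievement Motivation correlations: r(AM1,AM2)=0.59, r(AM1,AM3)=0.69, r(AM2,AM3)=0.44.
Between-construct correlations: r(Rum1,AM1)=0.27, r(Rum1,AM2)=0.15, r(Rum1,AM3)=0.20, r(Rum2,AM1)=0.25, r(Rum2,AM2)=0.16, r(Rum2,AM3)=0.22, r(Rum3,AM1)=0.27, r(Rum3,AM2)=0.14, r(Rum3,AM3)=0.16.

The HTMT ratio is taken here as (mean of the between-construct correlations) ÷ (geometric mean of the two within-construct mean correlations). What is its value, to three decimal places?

0.336

Mean between = 1.82/9 = 0.2022.
Mean within-Rum = 1.89/3 = 0.6300; mean within-AM = 1.72/3 = 0.5733.
Geometric mean = √(0.6300 × 0.5733) = 0.6010.
HTMT = 0.2022 / 0.6010 = 0.336.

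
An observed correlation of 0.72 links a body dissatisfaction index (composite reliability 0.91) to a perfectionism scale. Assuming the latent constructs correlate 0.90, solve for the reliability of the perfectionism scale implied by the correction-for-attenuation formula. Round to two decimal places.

r_true = r_obs / √(r_xx · r_yy) ⇒ 0.90 = 0.72 / √(0.91 · r_yy).
√(0.91 · r_yy) = 0.72 / 0.90 = 0.8000; 0.91 · r_yy = 0.6400; r_yy = 0.6400 / 0.91 ≈ 0.70.

0.70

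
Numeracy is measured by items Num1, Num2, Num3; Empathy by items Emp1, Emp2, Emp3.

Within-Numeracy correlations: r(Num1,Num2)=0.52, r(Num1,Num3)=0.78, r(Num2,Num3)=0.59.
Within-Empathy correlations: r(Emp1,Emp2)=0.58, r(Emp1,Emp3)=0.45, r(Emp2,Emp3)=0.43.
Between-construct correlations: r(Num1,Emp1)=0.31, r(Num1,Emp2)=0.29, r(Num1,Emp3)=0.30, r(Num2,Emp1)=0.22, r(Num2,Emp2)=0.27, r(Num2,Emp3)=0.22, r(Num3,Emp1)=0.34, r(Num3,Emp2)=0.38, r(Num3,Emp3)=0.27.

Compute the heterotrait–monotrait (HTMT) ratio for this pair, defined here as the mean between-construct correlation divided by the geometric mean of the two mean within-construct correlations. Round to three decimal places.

0.522

Mean heterotrait r = 2.60/9 = 0.2889.
Mean within-Num = 1.89/3 = 0.6300; mean within-Emp = 1.46/3 = 0.4867.
Geometric mean = √(0.6300 × 0.4867) = 0.5537.
HTMT = 0.2889 / 0.5537 = 0.522.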